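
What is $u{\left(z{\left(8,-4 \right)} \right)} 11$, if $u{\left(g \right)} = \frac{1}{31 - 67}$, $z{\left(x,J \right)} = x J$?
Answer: $- \frac{11}{36} \approx -0.30556$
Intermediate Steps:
$z{\left(x,J \right)} = J x$
$u{\left(g \right)} = - \frac{1}{36}$ ($u{\left(g \right)} = \frac{1}{-36} = - \frac{1}{36}$)
$u{\left(z{\left(8,-4 \right)} \right)} 11 = \left(- \frac{1}{36}\right) 11 = - \frac{11}{36}$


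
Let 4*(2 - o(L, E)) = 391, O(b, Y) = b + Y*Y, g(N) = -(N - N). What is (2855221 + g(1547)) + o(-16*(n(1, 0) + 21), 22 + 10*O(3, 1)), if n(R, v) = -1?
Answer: 11420501/4 ≈ 2.8551e+6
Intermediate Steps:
g(N) = 0 (g(N) = -1*0 = 0)
O(b, Y) = b + Y²
o(L, E) = -383/4 (o(L, E) = 2 - ¼*391 = 2 - 391/4 = -383/4)
(2855221 + g(1547)) + o(-16*(n(1, 0) + 21), 22 + 10*O(3, 1)) = (2855221 + 0) - 383/4 = 2855221 - 383/4 = 11420501/4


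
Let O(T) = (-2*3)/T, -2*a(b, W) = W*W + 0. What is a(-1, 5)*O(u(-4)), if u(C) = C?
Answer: -75/4 ≈ -18.750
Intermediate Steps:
a(b, W) = -W²/2 (a(b, W) = -(W*W + 0)/2 = -(W² + 0)/2 = -W²/2)
O(T) = -6/T
a(-1, 5)*O(u(-4)) = (-½*5²)*(-6/(-4)) = (-½*25)*(-6*(-¼)) = -25/2*3/2 = -75/4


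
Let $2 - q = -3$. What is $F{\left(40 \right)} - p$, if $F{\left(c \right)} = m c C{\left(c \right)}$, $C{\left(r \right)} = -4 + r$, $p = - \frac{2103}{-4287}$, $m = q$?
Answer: $\frac{10288099}{1429} \approx 7199.5$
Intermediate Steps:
$q = 5$ ($q = 2 - -3 = 2 + 3 = 5$)
$m = 5$
$p = \frac{701}{1429}$ ($p = \left(-2103\right) \left(- \frac{1}{4287}\right) = \frac{701}{1429} \approx 0.49055$)
$F{\left(c \right)} = 5 c \left(-4 + c\right)$
$F{\left(40 \right)} - p = 5 \cdot 40 \left(-4 + 40\right) - \frac{701}{1429} = 5 \cdot 40 \cdot 36 - \frac{701}{1429} = 7200 - \frac{701}{1429} = \frac{10288099}{1429}$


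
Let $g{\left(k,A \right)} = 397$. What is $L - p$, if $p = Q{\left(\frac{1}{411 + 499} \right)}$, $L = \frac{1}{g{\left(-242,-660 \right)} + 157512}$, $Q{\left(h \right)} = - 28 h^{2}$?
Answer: $\frac{187484}{4670158675} \approx 4.0145 \cdot 10^{-5}$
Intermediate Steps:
$L = \frac{1}{157909}$ ($L = \frac{1}{397 + 157512} = \frac{1}{157909} \approx 6.3328 \cdot 10^{-6}$)
$p = - \frac{1}{29575}$ ($p = - 28 \left(\frac{1}{411 + 499}\right)^{2} = - 28 \left(\frac{1}{910}\right)^{2} = - \frac{28}{828100} = \left(-28\right) \frac{1}{828100} = - \frac{1}{29575} \approx -3.3812 \cdot 10^{-5}$)
$L - p = \frac{1}{157909} - - \frac{1}{29575} = \frac{1}{157909} + \frac{1}{29575} = \frac{187484}{4670158675}$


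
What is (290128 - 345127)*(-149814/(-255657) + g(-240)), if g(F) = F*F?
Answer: -269971629925662/85219 ≈ -3.1680e+9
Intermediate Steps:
g(F) = F**2
(290128 - 345127)*(-149814/(-255657) + g(-240)) = (290128 - 345127)*(-149814/(-255657) + (-240)**2) = -54999*(-149814*(-1/255657) + 57600) = -54999*(49938/85219 + 57600) = -54999*4908664338/85219 = -269971629925662/85219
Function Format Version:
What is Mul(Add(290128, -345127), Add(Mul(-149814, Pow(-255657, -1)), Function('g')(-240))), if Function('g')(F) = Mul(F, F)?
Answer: Rational(-269971629925662, 85219) ≈ -3.1680e+9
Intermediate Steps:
Function('g')(F) = Pow(F, 2)
Mul(Add(290128, -345127), Add(Mul(-149814, Pow(-255657, -1)), Function('g')(-240))) = Mul(Add(290128, -345127), Add(Mul(-149814, Pow(-255657, -1)), Pow(-240, 2))) = Mul(-54999, Add(Mul(-149814, Rational(-1, 255657)), 57600)) = Mul(-54999, Add(Rational(49938, 85219), 57600)) = Mul(-54999, Rational(4908664338, 85219)) = Rational(-269971629925662, 85219)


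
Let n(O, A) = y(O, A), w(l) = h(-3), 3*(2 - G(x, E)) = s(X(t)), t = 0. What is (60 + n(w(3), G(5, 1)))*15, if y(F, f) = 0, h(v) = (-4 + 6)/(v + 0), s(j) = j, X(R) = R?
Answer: 900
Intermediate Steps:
G(x, E) = 2 (G(x, E) = 2 - ⅓*0 = 2 + 0 = 2)
h(v) = 2/v
w(l) = -⅔ (w(l) = 2/(-3) = 2*(-⅓) = -⅔)
n(O, A) = 0
(60 + n(w(3), G(5, 1)))*15 = (60 + 0)*15 = 60*15 = 900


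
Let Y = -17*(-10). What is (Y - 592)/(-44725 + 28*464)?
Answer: 422/31733 ≈ 0.013298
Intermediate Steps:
Y = 170
(Y - 592)/(-44725 + 28*464) = (170 - 592)/(-44725 + 28*464) = -422/(-44725 + 12992) = -422/(-31733) = -422*(-1/31733) = 422/31733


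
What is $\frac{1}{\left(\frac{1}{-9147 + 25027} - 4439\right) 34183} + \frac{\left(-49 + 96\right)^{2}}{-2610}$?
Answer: $- \frac{5322816950492593}{6289068416753970} \approx -0.84636$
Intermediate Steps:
$\frac{1}{\left(\frac{1}{-9147 + 25027} - 4439\right) 34183} + \frac{\left(-49 + 96\right)^{2}}{-2610} = \frac{1}{\frac{1}{15880} - 4439} \cdot \frac{1}{34183} + 47^{2} \left(- \frac{1}{2610}\right) = \frac{1}{\frac{1}{15880} - 4439} \cdot \frac{1}{34183} + 2209 \left(- \frac{1}{2610}\right) = \frac{1}{- \frac{70491319}{15880}} \cdot \frac{1}{34183} - \frac{2209}{2610} = \left(- \frac{15880}{70491319}\right) \frac{1}{34183} - \frac{2209}{2610} = - \frac{15880}{2409604757377} - \frac{2209}{2610} = - \frac{5322816950492593}{6289068416753970}$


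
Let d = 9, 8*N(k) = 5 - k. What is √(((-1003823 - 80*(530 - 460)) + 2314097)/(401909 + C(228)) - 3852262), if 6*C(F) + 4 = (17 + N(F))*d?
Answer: I*√29256381667950033766/2755831 ≈ 1962.7*I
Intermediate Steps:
N(k) = 5/8 - k/8 (N(k) = (5 - k)/8 = 5/8 - k/8)
C(F) = 1237/48 - 3*F/16 (C(F) = -⅔ + ((17 + (5/8 - F/8))*9)/6 = -⅔ + ((141/8 - F/8)*9)/6 = -⅔ + (1269/8 - 9*F/8)/6 = -⅔ + (423/16 - 3*F/16) = 1237/48 - 3*F/16)
√(((-1003823 - 80*(530 - 460)) + 2314097)/(401909 + C(228)) - 3852262) = √(((-1003823 - 80*(530 - 460)) + 2314097)/(401909 + (1237/48 - 3/16*228)) - 3852262) = √(((-1003823 - 80*70) + 2314097)/(401909 + (1237/48 - 171/4)) - 3852262) = √(((-1003823 - 1*5600) + 2314097)/(401909 - 815/48) - 3852262) = √(((-1003823 - 5600) + 2314097)/(19290817/48) - 3852262) = √((-1009423 + 2314097)*(48/19290817) - 3852262) = √(1304674*(48/19290817) - 3852262) = √(8946336/2755831 - 3852262) = √(-10616174093386/2755831) = I*√29256381667950033766/2755831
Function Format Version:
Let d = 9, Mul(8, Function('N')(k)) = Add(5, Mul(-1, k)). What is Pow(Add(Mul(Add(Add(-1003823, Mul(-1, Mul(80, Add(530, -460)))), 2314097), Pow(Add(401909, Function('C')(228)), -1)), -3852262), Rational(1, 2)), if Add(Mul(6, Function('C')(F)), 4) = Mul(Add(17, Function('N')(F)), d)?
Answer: Mul(Rational(1, 2755831), I, Pow(29256381667950033766, Rational(1, 2))) ≈ Mul(1962.7, I)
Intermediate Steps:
Function('N')(k) = Add(Rational(5, 8), Mul(Rational(-1, 8), k)) (Function('N')(k) = Mul(Rational(1, 8), Add(5, Mul(-1, k))) = Add(Rational(5, 8), Mul(Rational(-1, 8), k)))
Function('C')(F) = Add(Rational(1237, 48), Mul(Rational(-3, 16), F)) (Function('C')(F) = Add(Rational(-2, 3), Mul(Rational(1, 6), Mul(Add(17, Add(Rational(5, 8), Mul(Rational(-1, 8), F))), 9))) = Add(Rational(-2, 3), Mul(Rational(1, 6), Mul(Add(Rational(141, 8), Mul(Rational(-1, 8), F)), 9))) = Add(Rational(-2, 3), Mul(Rational(1, 6), Add(Rational(1269, 8), Mul(Rational(-9, 8), F)))) = Add(Rational(-2, 3), Add(Rational(423, 16), Mul(Rational(-3, 16), F))) = Add(Rational(1237, 48), Mul(Rational(-3, 16), F)))
Pow(Add(Mul(Add(Add(-1003823, Mul(-1, Mul(80, Add(530, -460)))), 2314097), Pow(Add(401909, Function('C')(228)), -1)), -3852262), Rational(1, 2)) = Pow(Add(Mul(Add(Add(-1003823, Mul(-1, Mul(80, Add(530, -460)))), 2314097), Pow(Add(401909, Add(Rational(1237, 48), Mul(Rational(-3, 16), 228))), -1)), -3852262), Rational(1, 2)) = Pow(Add(Mul(Add(Add(-1003823, Mul(-1, Mul(80, 70))), 2314097), Pow(Add(401909, Add(Rational(1237, 48), Rational(-171, 4))), -1)), -3852262), Rational(1, 2)) = Pow(Add(Mul(Add(Add(-1003823, Mul(-1, 5600)), 2314097), Pow(Add(401909, Rational(-815, 48)), -1)), -3852262), Rational(1, 2)) = Pow(Add(Mul(Add(Add(-1003823, -5600), 2314097), Pow(Rational(19290817, 48), -1)), -3852262), Rational(1, 2)) = Pow(Add(Mul(Add(-1009423, 2314097), Rational(48, 19290817)), -3852262), Rational(1, 2)) = Pow(Add(Mul(1304674, Rational(48, 19290817)), -3852262), Rational(1, 2)) = Pow(Add(Rational(8946336, 2755831), -3852262), Rational(1, 2)) = Pow(Rational(-10616174093386, 2755831), Rational(1, 2)) = Mul(Rational(1, 2755831), I, Pow(29256381667950033766, Rational(1, 2)))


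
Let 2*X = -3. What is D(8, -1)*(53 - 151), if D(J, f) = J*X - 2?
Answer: 1372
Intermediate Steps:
X = -3/2 (X = (½)*(-3) = -3/2 ≈ -1.5000)
D(J, f) = -2 - 3*J/2 (D(J, f) = J*(-3/2) - 2 = -3*J/2 - 2 = -2 - 3*J/2)
D(8, -1)*(53 - 151) = (-2 - 3/2*8)*(53 - 151) = (-2 - 12)*(-98) = -14*(-98) = 1372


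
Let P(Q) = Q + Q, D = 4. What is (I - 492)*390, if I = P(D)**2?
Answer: -166920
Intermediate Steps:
P(Q) = 2*Q
I = 64 (I = (2*4)**2 = 8**2 = 64)
(I - 492)*390 = (64 - 492)*390 = -428*390 = -166920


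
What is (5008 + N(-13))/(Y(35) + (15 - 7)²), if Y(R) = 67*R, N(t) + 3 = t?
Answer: 1664/803 ≈ 2.0722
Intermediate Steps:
N(t) = -3 + t
(5008 + N(-13))/(Y(35) + (15 - 7)²) = (5008 + (-3 - 13))/(67*35 + (15 - 7)²) = (5008 - 16)/(2345 + 8²) = 4992/(2345 + 64) = 4992/2409 = 4992*(1/2409) = 1664/803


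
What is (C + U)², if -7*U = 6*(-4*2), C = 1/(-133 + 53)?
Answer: 14691889/313600 ≈ 46.849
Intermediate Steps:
C = -1/80 (C = 1/(-80) = -1/80 ≈ -0.012500)
U = 48/7 (U = -6*(-4*2)/7 = -6*(-8)/7 = -⅐*(-48) = 48/7 ≈ 6.8571)
(C + U)² = (-1/80 + 48/7)² = (3833/560)² = 14691889/313600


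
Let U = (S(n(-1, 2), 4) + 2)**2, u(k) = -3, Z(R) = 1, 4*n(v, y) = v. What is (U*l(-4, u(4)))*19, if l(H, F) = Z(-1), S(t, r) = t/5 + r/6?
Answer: 468331/3600 ≈ 130.09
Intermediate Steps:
n(v, y) = v/4
S(t, r) = t/5 + r/6 (S(t, r) = t*(1/5) + r*(1/6) = t/5 + r/6)
l(H, F) = 1
U = 24649/3600 (U = ((((1/4)*(-1))/5 + (1/6)*4) + 2)**2 = (((1/5)*(-1/4) + 2/3) + 2)**2 = ((-1/20 + 2/3) + 2)**2 = (37/60 + 2)**2 = (157/60)**2 = 24649/3600 ≈ 6.8469)
(U*l(-4, u(4)))*19 = ((24649/3600)*1)*19 = (24649/3600)*19 = 468331/3600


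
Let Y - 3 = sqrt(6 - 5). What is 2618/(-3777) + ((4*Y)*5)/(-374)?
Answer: -640646/706299 ≈ -0.90705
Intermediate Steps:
Y = 4 (Y = 3 + sqrt(6 - 5) = 3 + sqrt(1) = 3 + 1 = 4)
2618/(-3777) + ((4*Y)*5)/(-374) = 2618/(-3777) + ((4*4)*5)/(-374) = 2618*(-1/3777) + (16*5)*(-1/374) = -2618/3777 + 80*(-1/374) = -2618/3777 - 40/187 = -640646/706299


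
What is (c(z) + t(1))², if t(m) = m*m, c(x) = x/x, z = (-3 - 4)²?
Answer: 4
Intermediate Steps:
z = 49 (z = (-7)² = 49)
c(x) = 1
t(m) = m²
(c(z) + t(1))² = (1 + 1²)² = (1 + 1)² = 2² = 4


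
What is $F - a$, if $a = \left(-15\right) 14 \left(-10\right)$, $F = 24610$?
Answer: $22510$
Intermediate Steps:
$a = 2100$ ($a = \left(-210\right) \left(-10\right) = 2100$)
$F - a = 24610 - 2100 = 22510$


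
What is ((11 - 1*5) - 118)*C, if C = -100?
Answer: 11200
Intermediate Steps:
((11 - 1*5) - 118)*C = ((11 - 1*5) - 118)*(-100) = ((11 - 5) - 118)*(-100) = (6 - 118)*(-100) = -112*(-100) = 11200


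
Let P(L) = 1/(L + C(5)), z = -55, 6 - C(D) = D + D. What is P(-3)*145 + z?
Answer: -530/7 ≈ -75.714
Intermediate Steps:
C(D) = 6 - 2*D (C(D) = 6 - (D + D) = 6 - 2*D)
P(L) = 1/(-4 + L) (P(L) = 1/(L + (6 - 2*5)) = 1/(L + (6 - 10)) = 1/(L - 4) = 1/(-4 + L))
P(-3)*145 + z = 145/(-4 - 3) - 55 = 145/(-7) - 55 = -⅐*145 - 55 = -145/7 - 55 = -530/7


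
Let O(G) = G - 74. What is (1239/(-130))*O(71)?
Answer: 3717/130 ≈ 28.592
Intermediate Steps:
O(G) = -74 + G
(1239/(-130))*O(71) = (1239/(-130))*(-74 + 71) = (1239*(-1/130))*(-3) = -1239/130*(-3) = 3717/130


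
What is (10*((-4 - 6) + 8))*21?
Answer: -420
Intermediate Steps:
(10*((-4 - 6) + 8))*21 = (10*(-10 + 8))*21 = (10*(-2))*21 = -20*21 = -420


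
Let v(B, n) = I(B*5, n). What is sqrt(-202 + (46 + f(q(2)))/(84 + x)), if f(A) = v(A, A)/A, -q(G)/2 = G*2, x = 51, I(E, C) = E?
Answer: I*sqrt(45365)/15 ≈ 14.199*I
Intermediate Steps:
v(B, n) = 5*B (v(B, n) = B*5 = 5*B)
q(G) = -4*G (q(G) = -2*G*2 = -4*G)
f(A) = 5 (f(A) = (5*A)/A = 5)
sqrt(-202 + (46 + f(q(2)))/(84 + x)) = sqrt(-202 + (46 + 5)/(84 + 51)) = sqrt(-202 + 51/135) = sqrt(-202 + 51*(1/135)) = sqrt(-202 + 17/45) = sqrt(-9073/45) = I*sqrt(45365)/15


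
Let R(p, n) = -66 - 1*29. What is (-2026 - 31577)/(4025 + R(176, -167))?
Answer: -11201/1310 ≈ -8.5504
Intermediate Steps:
R(p, n) = -95 (R(p, n) = -66 - 29 = -95)
(-2026 - 31577)/(4025 + R(176, -167)) = (-2026 - 31577)/(4025 - 95) = -33603/3930 = -33603*1/3930 = -11201/1310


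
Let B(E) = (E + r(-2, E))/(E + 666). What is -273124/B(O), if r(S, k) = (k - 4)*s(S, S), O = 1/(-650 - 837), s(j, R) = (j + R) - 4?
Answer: -270485895284/47591 ≈ -5.6836e+6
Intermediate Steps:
s(j, R) = -4 + R + j (s(j, R) = (R + j) - 4 = -4 + R + j)
O = -1/1487 (O = 1/(-1487) = -1/1487 ≈ -0.00067249)
r(S, k) = (-4 + k)*(-4 + 2*S) (r(S, k) = (k - 4)*(-4 + S + S) = (-4 + k)*(-4 + 2*S))
B(E) = (32 - 7*E)/(666 + E) (B(E) = (E + 2*(-4 + E)*(-2 - 2))/(E + 666) = (E + 2*(-4 + E)*(-4))/(666 + E) = (E + (32 - 8*E))/(666 + E) = (32 - 7*E)/(666 + E))
-273124/B(O) = -273124*(666 - 1/1487)/(32 - 7*(-1/1487)) = -273124*990341/(1487*(32 + 7/1487)) = -273124/((1487/990341)*(47591/1487)) = -273124/47591/990341 = -273124*990341/47591 = -270485895284/47591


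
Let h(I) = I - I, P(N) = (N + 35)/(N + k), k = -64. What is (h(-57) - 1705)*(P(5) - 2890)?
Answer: 290787750/59 ≈ 4.9286e+6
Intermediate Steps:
P(N) = (35 + N)/(-64 + N) (P(N) = (N + 35)/(N - 64) = (35 + N)/(-64 + N))
h(I) = 0
(h(-57) - 1705)*(P(5) - 2890) = (0 - 1705)*((35 + 5)/(-64 + 5) - 2890) = -1705*(40/(-59) - 2890) = -1705*(-1/59*40 - 2890) = -1705*(-40/59 - 2890) = -1705*(-170550/59) = 290787750/59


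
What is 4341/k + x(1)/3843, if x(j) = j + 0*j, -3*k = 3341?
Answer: -50044048/12839463 ≈ -3.8977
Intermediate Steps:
k = -3341/3 (k = -⅓*3341 = -3341/3 ≈ -1113.7)
x(j) = j (x(j) = j + 0 = j)
4341/k + x(1)/3843 = 4341/(-3341/3) + 1/3843 = 4341*(-3/3341) + 1*(1/3843) = -13023/3341 + 1/3843 = -50044048/12839463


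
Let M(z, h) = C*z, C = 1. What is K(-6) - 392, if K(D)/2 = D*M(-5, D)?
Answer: -332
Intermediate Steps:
M(z, h) = z (M(z, h) = 1*z = z)
K(D) = -10*D (K(D) = 2*(D*(-5)) = 2*(-5*D) = -10*D)
K(-6) - 392 = -10*(-6) - 392 = 60 - 392 = -332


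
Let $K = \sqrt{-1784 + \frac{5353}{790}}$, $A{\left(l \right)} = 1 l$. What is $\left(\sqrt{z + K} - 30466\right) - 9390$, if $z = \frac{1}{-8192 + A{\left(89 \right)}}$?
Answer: $-39856 + \frac{\sqrt{-5057082300 + 51870301110 i \sqrt{1109165530}}}{6401370} \approx -39851.0 + 4.5911 i$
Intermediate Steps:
$A{\left(l \right)} = l$
$z = - \frac{1}{8103}$ ($z = \frac{1}{-8192 + 89} = \frac{1}{-8103} = - \frac{1}{8103} \approx -0.00012341$)
$K = \frac{i \sqrt{1109165530}}{790}$ ($K = \sqrt{-1784 + 5353 \cdot \frac{1}{790}} = \sqrt{-1784 + \frac{5353}{790}} = \sqrt{- \frac{1404007}{790}} = \frac{i \sqrt{1109165530}}{790} \approx 42.157 i$)
$\left(\sqrt{z + K} - 30466\right) - 9390 = \left(\sqrt{- \frac{1}{8103} + \frac{i \sqrt{1109165530}}{790}} - 30466\right) - 9390 = \left(-30466 + \sqrt{- \frac{1}{8103} + \frac{i \sqrt{1109165530}}{790}}\right) - 9390 = -39856 + \sqrt{- \frac{1}{8103} + \frac{i \sqrt{1109165530}}{790}}$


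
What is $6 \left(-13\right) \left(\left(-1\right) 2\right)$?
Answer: $156$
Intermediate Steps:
$6 \left(-13\right) \left(\left(-1\right) 2\right) = \left(-78\right) \left(-2\right) = 156$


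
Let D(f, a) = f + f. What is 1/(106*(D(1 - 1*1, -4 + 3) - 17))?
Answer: -1/1802 ≈ -0.00055494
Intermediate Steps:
D(f, a) = 2*f
1/(106*(D(1 - 1*1, -4 + 3) - 17)) = 1/(106*(2*(1 - 1*1) - 17)) = 1/(106*(2*(1 - 1) - 17)) = 1/(106*(2*0 - 17)) = 1/(106*(0 - 17)) = 1/(106*(-17)) = 1/(-1802) = -1/1802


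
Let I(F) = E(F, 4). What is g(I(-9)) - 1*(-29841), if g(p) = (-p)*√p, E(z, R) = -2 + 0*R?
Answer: 29841 + 2*I*√2 ≈ 29841.0 + 2.8284*I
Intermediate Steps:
E(z, R) = -2 (E(z, R) = -2 + 0 = -2)
I(F) = -2
g(p) = -p^(3/2)
g(I(-9)) - 1*(-29841) = -(-2)^(3/2) - 1*(-29841) = -(-2)*I*√2 + 29841 = 2*I*√2 + 29841 = 29841 + 2*I*√2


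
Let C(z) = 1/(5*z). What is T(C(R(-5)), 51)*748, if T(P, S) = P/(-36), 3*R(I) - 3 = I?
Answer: 187/30 ≈ 6.2333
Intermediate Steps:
R(I) = 1 + I/3
C(z) = 1/(5*z)
T(P, S) = -P/36 (T(P, S) = P*(-1/36) = -P/36)
T(C(R(-5)), 51)*748 = -1/(180*(1 + (⅓)*(-5)))*748 = -1/(180*(1 - 5/3))*748 = -1/(180*(-⅔))*748 = -(-3)/(180*2)*748 = -1/36*(-3/10)*748 = (1/120)*748 = 187/30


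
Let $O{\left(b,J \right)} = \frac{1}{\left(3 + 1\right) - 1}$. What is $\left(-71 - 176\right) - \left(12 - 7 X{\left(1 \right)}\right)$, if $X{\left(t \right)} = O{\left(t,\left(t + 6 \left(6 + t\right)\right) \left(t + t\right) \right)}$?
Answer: $- \frac{770}{3} \approx -256.67$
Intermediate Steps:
$O{\left(b,J \right)} = \frac{1}{3}$ ($O{\left(b,J \right)} = \frac{1}{4 - 1} = \frac{1}{3}$)
$X{\left(t \right)} = \frac{1}{3}$
$\left(-71 - 176\right) - \left(12 - 7 X{\left(1 \right)}\right) = \left(-71 - 176\right) - \left(12 - \frac{7}{3}\right) = -247 - \frac{29}{3} = - \frac{770}{3}$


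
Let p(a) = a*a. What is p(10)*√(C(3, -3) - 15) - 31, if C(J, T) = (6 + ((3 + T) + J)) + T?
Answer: -31 + 300*I ≈ -31.0 + 300.0*I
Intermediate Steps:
C(J, T) = 9 + J + 2*T (C(J, T) = (6 + (3 + J + T)) + T = (9 + J + T) + T = 9 + J + 2*T)
p(a) = a²
p(10)*√(C(3, -3) - 15) - 31 = 10²*√((9 + 3 + 2*(-3)) - 15) - 31 = 100*√((9 + 3 - 6) - 15) - 31 = 100*√(6 - 15) - 31 = 100*√(-9) - 31 = 100*(3*I) - 31 = 300*I - 31 = -31 + 300*I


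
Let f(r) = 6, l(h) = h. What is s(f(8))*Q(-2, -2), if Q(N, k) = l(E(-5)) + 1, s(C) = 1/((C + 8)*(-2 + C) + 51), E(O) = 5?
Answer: 6/107 ≈ 0.056075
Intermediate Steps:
s(C) = 1/(51 + (-2 + C)*(8 + C)) (s(C) = 1/((8 + C)*(-2 + C) + 51) = 1/((-2 + C)*(8 + C) + 51) = 1/(51 + (-2 + C)*(8 + C)))
Q(N, k) = 6 (Q(N, k) = 5 + 1 = 6)
s(f(8))*Q(-2, -2) = 6/(35 + 6² + 6*6) = 6/(35 + 36 + 36) = 6/107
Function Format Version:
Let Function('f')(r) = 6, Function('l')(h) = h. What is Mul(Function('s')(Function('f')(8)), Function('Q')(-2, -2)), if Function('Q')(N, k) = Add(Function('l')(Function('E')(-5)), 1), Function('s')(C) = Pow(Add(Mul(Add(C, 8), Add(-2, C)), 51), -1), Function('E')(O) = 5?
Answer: Rational(6, 107) ≈ 0.056075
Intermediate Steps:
Function('s')(C) = Pow(Add(51, Mul(Add(-2, C), Add(8, C))), -1) (Function('s')(C) = Pow(Add(Mul(Add(8, C), Add(-2, C)), 51), -1) = Pow(Add(Mul(Add(-2, C), Add(8, C)), 51), -1) = Pow(Add(51, Mul(Add(-2, C), Add(8, C))), -1))
Function('Q')(N, k) = 6 (Function('Q')(N, k) = Add(5, 1) = 6)
Mul(Function('s')(Function('f')(8)), Function('Q')(-2, -2)) = Mul(Pow(Add(35, Pow(6, 2), Mul(6, 6)), -1), 6) = Mul(Pow(Add(35, 36, 36), -1), 6) = Mul(Pow(107, -1), 6) = Mul(Rational(1, 107), 6) = Rational(6, 107)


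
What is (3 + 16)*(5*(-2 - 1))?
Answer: -285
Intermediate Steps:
(3 + 16)*(5*(-2 - 1)) = 19*(5*(-3)) = 19*(-15) = -285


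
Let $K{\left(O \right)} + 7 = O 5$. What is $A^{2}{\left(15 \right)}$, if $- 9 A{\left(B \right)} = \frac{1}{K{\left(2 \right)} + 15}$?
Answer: $\frac{1}{26244} \approx 3.8104 \cdot 10^{-5}$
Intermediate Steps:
$K{\left(O \right)} = -7 + 5 O$ ($K{\left(O \right)} = -7 + O 5 = -7 + 5 O$)
$A{\left(B \right)} = - \frac{1}{162}$ ($A{\left(B \right)} = - \frac{1}{9 \left(\left(-7 + 5 \cdot 2\right) + 15\right)} = - \frac{1}{9 \left(\left(-7 + 10\right) + 15\right)} = - \frac{1}{9 \left(3 + 15\right)} = - \frac{1}{9 \cdot 18} = \left(- \frac{1}{9}\right) \frac{1}{18} = - \frac{1}{162}$)
$A^{2}{\left(15 \right)} = \left(- \frac{1}{162}\right)^{2} = \frac{1}{26244}$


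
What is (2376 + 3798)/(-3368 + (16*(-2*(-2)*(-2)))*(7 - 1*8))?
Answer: -343/180 ≈ -1.9056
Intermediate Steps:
(2376 + 3798)/(-3368 + (16*(-2*(-2)*(-2)))*(7 - 1*8)) = 6174/(-3368 + (16*(4*(-2)))*(7 - 8)) = 6174/(-3368 + (16*(-8))*(-1)) = 6174/(-3368 - 128*(-1)) = 6174/(-3368 + 128) = 6174/(-3240) = 6174*(-1/3240) = -343/180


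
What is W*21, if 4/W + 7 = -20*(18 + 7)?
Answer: -28/169 ≈ -0.16568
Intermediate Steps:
W = -4/507 (W = 4/(-7 - 20*(18 + 7)) = 4/(-7 - 20*25) = 4/(-7 - 500) = 4/(-507) = 4*(-1/507) = -4/507 ≈ -0.0078895)
W*21 = -4/507*21 = -28/169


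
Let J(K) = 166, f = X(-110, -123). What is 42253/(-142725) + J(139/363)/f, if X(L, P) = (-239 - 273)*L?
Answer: -21418151/73075200 ≈ -0.29310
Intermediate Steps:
X(L, P) = -512*L
f = 56320 (f = -512*(-110) = 56320)
42253/(-142725) + J(139/363)/f = 42253/(-142725) + 166/56320 = 42253*(-1/142725) + 166*(1/56320) = -42253/142725 + 83/28160 = -21418151/73075200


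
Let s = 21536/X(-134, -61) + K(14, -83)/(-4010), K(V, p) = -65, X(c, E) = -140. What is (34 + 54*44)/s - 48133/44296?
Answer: -3204381668429/191248555848 ≈ -16.755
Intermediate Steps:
s = -4317513/28070 (s = 21536/(-140) - 65/(-4010) = 21536*(-1/140) - 65*(-1/4010) = -5384/35 + 13/802 = -4317513/28070 ≈ -153.81)
(34 + 54*44)/s - 48133/44296 = (34 + 54*44)/(-4317513/28070) - 48133/44296 = (34 + 2376)*(-28070/4317513) - 48133*1/44296 = 2410*(-28070/4317513) - 48133/44296 = -67648700/4317513 - 48133/44296 = -3204381668429/191248555848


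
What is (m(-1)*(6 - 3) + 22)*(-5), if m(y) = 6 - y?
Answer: -215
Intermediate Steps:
(m(-1)*(6 - 3) + 22)*(-5) = ((6 - 1*(-1))*(6 - 3) + 22)*(-5) = ((6 + 1)*3 + 22)*(-5) = (7*3 + 22)*(-5) = (21 + 22)*(-5) = 43*(-5) = -215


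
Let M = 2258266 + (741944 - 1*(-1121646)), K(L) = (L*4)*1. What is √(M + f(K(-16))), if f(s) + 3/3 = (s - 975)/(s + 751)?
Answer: √1945387068702/687 ≈ 2030.2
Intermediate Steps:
K(L) = 4*L (K(L) = (4*L)*1 = 4*L)
f(s) = -1 + (-975 + s)/(751 + s) (f(s) = -1 + (s - 975)/(s + 751) = -1 + (-975 + s)/(751 + s))
M = 4121856 (M = 2258266 + (741944 + 1121646) = 2258266 + 1863590 = 4121856)
√(M + f(K(-16))) = √(4121856 - 1726/(751 + 4*(-16))) = √(4121856 - 1726/(751 - 64)) = √(4121856 - 1726/687) = √(2831713346/687) = √1945387068702/687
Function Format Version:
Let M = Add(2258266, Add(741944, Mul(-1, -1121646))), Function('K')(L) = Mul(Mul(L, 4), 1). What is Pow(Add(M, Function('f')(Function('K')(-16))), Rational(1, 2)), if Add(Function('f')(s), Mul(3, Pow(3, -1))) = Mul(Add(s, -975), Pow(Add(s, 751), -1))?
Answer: Mul(Rational(1, 687), Pow(1945387068702, Rational(1, 2))) ≈ 2030.2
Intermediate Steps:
Function('K')(L) = Mul(4, L) (Function('K')(L) = Mul(Mul(4, L), 1) = Mul(4, L))
Function('f')(s) = Add(-1, Mul(Pow(Add(751, s), -1), Add(-975, s))) (Function('f')(s) = Add(-1, Mul(Add(s, -975), Pow(Add(s, 751), -1))) = Add(-1, Mul(Add(-975, s), Pow(Add(751, s), -1))) = Add(-1, Mul(Pow(Add(751, s), -1), Add(-975, s))))
M = 4121856 (M = Add(2258266, Add(741944, 1121646)) = Add(2258266, 1863590) = 4121856)
Pow(Add(M, Function('f')(Function('K')(-16))), Rational(1, 2)) = Pow(Add(4121856, Mul(-1726, Pow(Add(751, Mul(4, -16)), -1))), Rational(1, 2)) = Pow(Add(4121856, Mul(-1726, Pow(Add(751, -64), -1))), Rational(1, 2)) = Pow(Add(4121856, Mul(-1726, Pow(687, -1))), Rational(1, 2)) = Pow(Add(4121856, Mul(-1726, Rational(1, 687))), Rational(1, 2)) = Pow(Add(4121856, Rational(-1726, 687)), Rational(1, 2)) = Pow(Rational(2831713346, 687), Rational(1, 2)) = Mul(Rational(1, 687), Pow(1945387068702, Rational(1, 2)))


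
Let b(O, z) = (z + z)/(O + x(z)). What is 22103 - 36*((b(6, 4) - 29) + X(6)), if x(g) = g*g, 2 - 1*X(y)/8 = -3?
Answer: 238633/11 ≈ 21694.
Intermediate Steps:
X(y) = 40 (X(y) = 16 - 8*(-3) = 16 + 24 = 40)
x(g) = g²
b(O, z) = 2*z/(O + z²) (b(O, z) = (z + z)/(O + z²) = (2*z)/(O + z²) = 2*z/(O + z²))
22103 - 36*((b(6, 4) - 29) + X(6)) = 22103 - 36*((2*4/(6 + 4²) - 29) + 40) = 22103 - 36*((2*4/(6 + 16) - 29) + 40) = 22103 - 36*((2*4/22 - 29) + 40) = 22103 - 36*((2*4*(1/22) - 29) + 40) = 22103 - 36*((4/11 - 29) + 40) = 22103 - 36*(-315/11 + 40) = 22103 - 36*125/11 = 22103 - 1*4500/11 = 22103 - 4500/11 = 238633/11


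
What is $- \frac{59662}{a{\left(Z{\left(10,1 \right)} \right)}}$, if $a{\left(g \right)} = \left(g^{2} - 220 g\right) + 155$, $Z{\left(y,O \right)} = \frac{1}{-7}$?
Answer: $- \frac{1461719}{4568} \approx -319.99$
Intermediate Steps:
$Z{\left(y,O \right)} = - \frac{1}{7}$
$a{\left(g \right)} = 155 + g^{2} - 220 g$
$- \frac{59662}{a{\left(Z{\left(10,1 \right)} \right)}} = - \frac{59662}{155 + \left(- \frac{1}{7}\right)^{2} - - \frac{220}{7}} = - \frac{59662}{155 + \frac{1}{49} + \frac{220}{7}} = - \frac{59662}{\frac{9136}{49}} = \left(-59662\right) \frac{49}{9136} = - \frac{1461719}{4568}$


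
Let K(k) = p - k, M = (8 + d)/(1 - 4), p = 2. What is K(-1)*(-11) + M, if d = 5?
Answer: -112/3 ≈ -37.333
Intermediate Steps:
M = -13/3 (M = (8 + 5)/(1 - 4) = 13/(-3) = 13*(-⅓) = -13/3 ≈ -4.3333)
K(k) = 2 - k
K(-1)*(-11) + M = (2 - 1*(-1))*(-11) - 13/3 = (2 + 1)*(-11) - 13/3 = 3*(-11) - 13/3 = -33 - 13/3 = -112/3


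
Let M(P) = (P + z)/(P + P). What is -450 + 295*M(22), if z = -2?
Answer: -3475/11 ≈ -315.91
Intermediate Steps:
M(P) = (-2 + P)/(2*P) (M(P) = (P - 2)/(P + P) = (-2 + P)/((2*P)) = (-2 + P)*(1/(2*P)) = (-2 + P)/(2*P))
-450 + 295*M(22) = -450 + 295*((1/2)*(-2 + 22)/22) = -450 + 295*((1/2)*(1/22)*20) = -450 + 295*(5/11) = -450 + 1475/11 = -3475/11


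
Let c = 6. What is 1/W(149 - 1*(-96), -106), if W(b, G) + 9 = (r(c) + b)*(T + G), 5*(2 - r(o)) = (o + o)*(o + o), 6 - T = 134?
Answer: -5/255339 ≈ -1.9582e-5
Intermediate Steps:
T = -128 (T = 6 - 1*134 = 6 - 134 = -128)
r(o) = 2 - 4*o**2/5 (r(o) = 2 - (o + o)*(o + o)/5 = 2 - 2*o*2*o/5 = 2 - 4*o**2/5)
W(b, G) = -9 + (-128 + G)*(-134/5 + b) (W(b, G) = -9 + ((2 - 4/5*6**2) + b)*(-128 + G) = -9 + ((2 - 4/5*36) + b)*(-128 + G) = -9 + ((2 - 144/5) + b)*(-128 + G) = -9 + (-134/5 + b)*(-128 + G) = -9 + (-128 + G)*(-134/5 + b))
1/W(149 - 1*(-96), -106) = 1/(17107/5 - 128*(149 - 1*(-96)) - 134/5*(-106) - 106*(149 - 1*(-96))) = 1/(17107/5 - 128*(149 + 96) + 14204/5 - 106*(149 + 96)) = 1/(17107/5 - 128*245 + 14204/5 - 106*245) = 1/(17107/5 - 31360 + 14204/5 - 25970) = 1/(-255339/5) = -5/255339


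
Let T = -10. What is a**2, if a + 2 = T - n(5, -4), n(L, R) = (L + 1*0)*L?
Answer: 1369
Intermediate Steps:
n(L, R) = L**2 (n(L, R) = (L + 0)*L = L*L = L**2)
a = -37 (a = -2 + (-10 - 1*5**2) = -2 + (-10 - 1*25) = -2 + (-10 - 25) = -2 - 35 = -37)
a**2 = (-37)**2 = 1369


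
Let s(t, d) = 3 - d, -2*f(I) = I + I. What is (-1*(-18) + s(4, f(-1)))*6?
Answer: 120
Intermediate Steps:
f(I) = -I (f(I) = -(I + I)/2 = -I)
(-1*(-18) + s(4, f(-1)))*6 = (-1*(-18) + (3 - (-1)*(-1)))*6 = (18 + (3 - 1*1))*6 = (18 + (3 - 1))*6 = (18 + 2)*6 = 20*6 = 120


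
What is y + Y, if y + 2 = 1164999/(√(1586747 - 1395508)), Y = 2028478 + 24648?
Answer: 2053124 + 1164999*√199/6169 ≈ 2.0558e+6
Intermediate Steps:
Y = 2053126
y = -2 + 1164999*√199/6169 (y = -2 + 1164999/(√(1586747 - 1395508)) = -2 + 1164999/(√191239) = -2 + 1164999/((31*√199)) = -2 + 1164999*(√199/6169) = -2 + 1164999*√199/6169 ≈ 2662.0)
y + Y = (-2 + 1164999*√199/6169) + 2053126 = 2053124 + 1164999*√199/6169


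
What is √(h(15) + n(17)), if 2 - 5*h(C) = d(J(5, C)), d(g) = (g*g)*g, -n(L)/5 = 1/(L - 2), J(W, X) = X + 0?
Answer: 2*I*√37965/15 ≈ 25.979*I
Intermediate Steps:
J(W, X) = X
n(L) = -5/(-2 + L) (n(L) = -5/(L - 2) = -5/(-2 + L))
d(g) = g³ (d(g) = g²*g = g³)
h(C) = ⅖ - C³/5
√(h(15) + n(17)) = √((⅖ - ⅕*15³) - 5/(-2 + 17)) = √((⅖ - ⅕*3375) - 5/15) = √((⅖ - 675) - 5*1/15) = √(-3373/5 - ⅓) = √(-10124/15) = 2*I*√37965/15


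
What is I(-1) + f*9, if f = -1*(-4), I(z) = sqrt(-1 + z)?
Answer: 36 + I*sqrt(2) ≈ 36.0 + 1.4142*I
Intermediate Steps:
f = 4
I(-1) + f*9 = sqrt(-1 - 1) + 4*9 = sqrt(-2) + 36 = I*sqrt(2) + 36 = 36 + I*sqrt(2)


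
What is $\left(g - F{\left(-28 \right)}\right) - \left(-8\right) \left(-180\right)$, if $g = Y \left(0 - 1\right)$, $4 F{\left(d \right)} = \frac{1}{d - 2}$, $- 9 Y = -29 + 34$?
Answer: $- \frac{518197}{360} \approx -1439.4$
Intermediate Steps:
$Y = - \frac{5}{9}$ ($Y = - \frac{-29 + 34}{9} = \left(- \frac{1}{9}\right) 5 = - \frac{5}{9} \approx -0.55556$)
$F{\left(d \right)} = \frac{1}{4 \left(-2 + d\right)}$ ($F{\left(d \right)} = \frac{1}{4 \left(d - 2\right)} = \frac{1}{4 \left(-2 + d\right)}$)
$g = \frac{5}{9}$ ($g = - \frac{5 \left(0 - 1\right)}{9} = \left(- \frac{5}{9}\right) \left(-1\right) = \frac{5}{9} \approx 0.55556$)
$\left(g - F{\left(-28 \right)}\right) - \left(-8\right) \left(-180\right) = \left(\frac{5}{9} - \frac{1}{4 \left(-2 - 28\right)}\right) - \left(-8\right) \left(-180\right) = \left(\frac{5}{9} - \frac{1}{4 \left(-30\right)}\right) - 1440 = \left(\frac{5}{9} - \frac{1}{4} \left(- \frac{1}{30}\right)\right) - 1440 = \left(\frac{5}{9} - - \frac{1}{120}\right) - 1440 = \left(\frac{5}{9} + \frac{1}{120}\right) - 1440 = \frac{203}{360} - 1440 = - \frac{518197}{360}$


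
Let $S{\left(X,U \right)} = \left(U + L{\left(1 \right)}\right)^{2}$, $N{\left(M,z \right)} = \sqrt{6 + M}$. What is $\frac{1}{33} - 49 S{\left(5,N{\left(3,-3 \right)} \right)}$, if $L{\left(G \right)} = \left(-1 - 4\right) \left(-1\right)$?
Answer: $- \frac{103487}{33} \approx -3136.0$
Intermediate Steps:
$L{\left(G \right)} = 5$ ($L{\left(G \right)} = \left(-5\right) \left(-1\right) = 5$)
$S{\left(X,U \right)} = \left(5 + U\right)^{2}$ ($S{\left(X,U \right)} = \left(U + 5\right)^{2} = \left(5 + U\right)^{2}$)
$\frac{1}{33} - 49 S{\left(5,N{\left(3,-3 \right)} \right)} = \frac{1}{33} - 49 \left(5 + \sqrt{6 + 3}\right)^{2} = \frac{1}{33} - 49 \left(5 + \sqrt{9}\right)^{2} = \frac{1}{33} - 49 \left(5 + 3\right)^{2} = \frac{1}{33} - 49 \cdot 8^{2} = \frac{1}{33} - 3136 = - \frac{103487}{33}$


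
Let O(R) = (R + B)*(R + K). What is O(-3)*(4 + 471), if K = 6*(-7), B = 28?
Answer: -534375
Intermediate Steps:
K = -42
O(R) = (-42 + R)*(28 + R) (O(R) = (R + 28)*(R - 42) = (28 + R)*(-42 + R) = (-42 + R)*(28 + R))
O(-3)*(4 + 471) = (-1176 + (-3)² - 14*(-3))*(4 + 471) = (-1176 + 9 + 42)*475 = -1125*475 = -534375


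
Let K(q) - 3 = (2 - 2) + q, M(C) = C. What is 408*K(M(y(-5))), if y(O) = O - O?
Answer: 1224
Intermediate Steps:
y(O) = 0
K(q) = 3 + q (K(q) = 3 + ((2 - 2) + q) = 3 + (0 + q) = 3 + q)
408*K(M(y(-5))) = 408*(3 + 0) = 408*3 = 1224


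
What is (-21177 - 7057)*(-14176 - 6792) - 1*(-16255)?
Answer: 592026767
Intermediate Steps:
(-21177 - 7057)*(-14176 - 6792) - 1*(-16255) = -28234*(-20968) + 16255 = 592010512 + 16255 = 592026767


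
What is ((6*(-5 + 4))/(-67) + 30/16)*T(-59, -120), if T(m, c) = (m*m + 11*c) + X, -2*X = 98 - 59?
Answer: 4509999/1072 ≈ 4207.1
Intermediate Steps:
X = -39/2 (X = -(98 - 59)/2 = -½*39 = -39/2 ≈ -19.500)
T(m, c) = -39/2 + m² + 11*c (T(m, c) = (m*m + 11*c) - 39/2 = (m² + 11*c) - 39/2 = -39/2 + m² + 11*c)
((6*(-5 + 4))/(-67) + 30/16)*T(-59, -120) = ((6*(-5 + 4))/(-67) + 30/16)*(-39/2 + (-59)² + 11*(-120)) = ((6*(-1))*(-1/67) + 30*(1/16))*(-39/2 + 3481 - 1320) = (-6*(-1/67) + 15/8)*(4283/2) = (6/67 + 15/8)*(4283/2) = (1053/536)*(4283/2) = 4509999/1072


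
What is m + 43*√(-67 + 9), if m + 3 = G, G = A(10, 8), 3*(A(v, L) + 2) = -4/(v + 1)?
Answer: -169/33 + 43*I*√58 ≈ -5.1212 + 327.48*I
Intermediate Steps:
A(v, L) = -2 - 4/(3*(1 + v)) (A(v, L) = -2 + (-4/(v + 1))/3 = -2 + (-4/(1 + v))/3 = -2 - 4/(3*(1 + v)))
G = -70/33 (G = 2*(-5 - 3*10)/(3*(1 + 10)) = (⅔)*(-5 - 30)/11 = (⅔)*(1/11)*(-35) = -70/33 ≈ -2.1212)
m = -169/33 (m = -3 - 70/33 = -169/33 ≈ -5.1212)
m + 43*√(-67 + 9) = -169/33 + 43*√(-67 + 9) = -169/33 + 43*√(-58) = -169/33 + 43*(I*√58) = -169/33 + 43*I*√58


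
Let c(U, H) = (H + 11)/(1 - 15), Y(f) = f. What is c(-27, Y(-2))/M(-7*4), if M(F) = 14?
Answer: -9/196 ≈ -0.045918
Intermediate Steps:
c(U, H) = -11/14 - H/14 (c(U, H) = (11 + H)/(-14) = (11 + H)*(-1/14) = -11/14 - H/14)
c(-27, Y(-2))/M(-7*4) = (-11/14 - 1/14*(-2))/14 = (-11/14 + 1/7)*(1/14) = -9/14*1/14 = -9/196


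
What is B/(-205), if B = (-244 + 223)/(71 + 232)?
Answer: 7/20705 ≈ 0.00033808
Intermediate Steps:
B = -7/101 (B = -21/303 = -21*1/303 = -7/101 ≈ -0.069307)
B/(-205) = -7/101/(-205) = -7/101*(-1/205) = 7/20705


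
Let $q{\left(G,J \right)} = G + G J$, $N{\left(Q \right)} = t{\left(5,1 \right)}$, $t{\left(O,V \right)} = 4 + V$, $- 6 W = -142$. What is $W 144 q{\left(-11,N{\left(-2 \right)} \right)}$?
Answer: $-224928$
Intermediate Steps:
$W = \frac{71}{3}$ ($W = \left(- \frac{1}{6}\right) \left(-142\right) = \frac{71}{3} \approx 23.667$)
$N{\left(Q \right)} = 5$ ($N{\left(Q \right)} = 4 + 1 = 5$)
$W 144 q{\left(-11,N{\left(-2 \right)} \right)} = \frac{71}{3} \cdot 144 \left(- 11 \left(1 + 5\right)\right) = 3408 \left(\left(-11\right) 6\right) = 3408 \left(-66\right) = -224928$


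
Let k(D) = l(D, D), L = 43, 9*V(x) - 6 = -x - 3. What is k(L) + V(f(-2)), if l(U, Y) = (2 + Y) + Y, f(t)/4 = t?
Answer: 803/9 ≈ 89.222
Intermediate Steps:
f(t) = 4*t
V(x) = 1/3 - x/9 (V(x) = 2/3 + (-x - 3)/9 = 2/3 + (-3 - x)/9 = 2/3 + (-1/3 - x/9) = 1/3 - x/9)
l(U, Y) = 2 + 2*Y
k(D) = 2 + 2*D
k(L) + V(f(-2)) = (2 + 2*43) + (1/3 - 4*(-2)/9) = (2 + 86) + (1/3 - 1/9*(-8)) = 88 + (1/3 + 8/9) = 88 + 11/9 = 803/9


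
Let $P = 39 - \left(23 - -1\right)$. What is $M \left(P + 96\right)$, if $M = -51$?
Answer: $-5661$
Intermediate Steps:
$P = 15$ ($P = 39 - \left(23 + 1\right) = 39 - 24 = 15$)
$M \left(P + 96\right) = - 51 \left(15 + 96\right) = \left(-51\right) 111 = -5661$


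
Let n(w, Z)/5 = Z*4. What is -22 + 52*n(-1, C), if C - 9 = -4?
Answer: 5178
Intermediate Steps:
C = 5 (C = 9 - 4 = 5)
n(w, Z) = 20*Z (n(w, Z) = 5*(Z*4) = 5*(4*Z) = 20*Z)
-22 + 52*n(-1, C) = -22 + 52*(20*5) = -22 + 52*100 = -22 + 5200 = 5178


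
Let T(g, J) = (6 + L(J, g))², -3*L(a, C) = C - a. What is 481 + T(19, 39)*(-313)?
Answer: -447643/9 ≈ -49738.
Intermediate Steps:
L(a, C) = -C/3 + a/3 (L(a, C) = -(C - a)/3 = -C/3 + a/3)
T(g, J) = (6 - g/3 + J/3)² (T(g, J) = (6 + (-g/3 + J/3))² = (6 - g/3 + J/3)²)
481 + T(19, 39)*(-313) = 481 + ((18 + 39 - 1*19)²/9)*(-313) = 481 + ((18 + 39 - 19)²/9)*(-313) = 481 + ((⅑)*38²)*(-313) = 481 + ((⅑)*1444)*(-313) = 481 + (1444/9)*(-313) = 481 - 451972/9 = -447643/9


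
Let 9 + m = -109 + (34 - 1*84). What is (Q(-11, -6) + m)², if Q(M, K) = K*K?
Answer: 17424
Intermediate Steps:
Q(M, K) = K²
m = -168 (m = -9 + (-109 + (34 - 1*84)) = -9 + (-109 + (34 - 84)) = -9 + (-109 - 50) = -9 - 159 = -168)
(Q(-11, -6) + m)² = ((-6)² - 168)² = (36 - 168)² = (-132)² = 17424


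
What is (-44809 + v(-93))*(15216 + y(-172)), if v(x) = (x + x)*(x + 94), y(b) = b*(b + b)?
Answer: -3346908080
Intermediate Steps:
y(b) = 2*b² (y(b) = b*(2*b) = 2*b²)
v(x) = 2*x*(94 + x) (v(x) = (2*x)*(94 + x) = 2*x*(94 + x))
(-44809 + v(-93))*(15216 + y(-172)) = (-44809 + 2*(-93)*(94 - 93))*(15216 + 2*(-172)²) = (-44809 + 2*(-93)*1)*(15216 + 2*29584) = (-44809 - 186)*(15216 + 59168) = -44995*74384 = -3346908080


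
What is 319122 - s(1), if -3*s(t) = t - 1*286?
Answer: 319027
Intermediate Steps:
s(t) = 286/3 - t/3 (s(t) = -(t - 1*286)/3 = -(t - 286)/3 = -(-286 + t)/3 = 286/3 - t/3)
319122 - s(1) = 319122 - (286/3 - 1/3*1) = 319122 - (286/3 - 1/3) = 319122 - 1*95 = 319122 - 95 = 319027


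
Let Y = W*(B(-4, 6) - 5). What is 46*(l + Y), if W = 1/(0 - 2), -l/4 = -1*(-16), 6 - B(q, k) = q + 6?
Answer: -2921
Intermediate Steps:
B(q, k) = -q (B(q, k) = 6 - (q + 6) = 6 - (6 + q) = 6 + (-6 - q) = -q)
l = -64 (l = -(-4)*(-16) = -4*16 = -64)
W = -1/2 (W = 1/(-2) = -1/2 ≈ -0.50000)
Y = 1/2 (Y = -(-1*(-4) - 5)/2 = -(4 - 5)/2 = -1/2*(-1) = 1/2 ≈ 0.50000)
46*(l + Y) = 46*(-64 + 1/2) = 46*(-127/2) = -2921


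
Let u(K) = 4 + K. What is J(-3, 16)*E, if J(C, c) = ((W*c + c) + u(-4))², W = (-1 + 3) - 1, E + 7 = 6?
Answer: -1024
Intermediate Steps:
E = -1 (E = -7 + 6 = -1)
W = 1 (W = 2 - 1 = 1)
J(C, c) = 4*c² (J(C, c) = ((1*c + c) + (4 - 4))² = ((c + c) + 0)² = (2*c + 0)² = (2*c)² = 4*c²)
J(-3, 16)*E = (4*16²)*(-1) = (4*256)*(-1) = 1024*(-1) = -1024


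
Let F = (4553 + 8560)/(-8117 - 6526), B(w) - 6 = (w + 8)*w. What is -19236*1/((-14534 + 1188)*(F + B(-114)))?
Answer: 15648486/131251056829 ≈ 0.00011923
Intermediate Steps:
B(w) = 6 + w*(8 + w) (B(w) = 6 + (w + 8)*w = 6 + (8 + w)*w = 6 + w*(8 + w))
F = -1457/1627 (F = 13113/(-14643) = 13113*(-1/14643) = -1457/1627 ≈ -0.89551)
-19236*1/((-14534 + 1188)*(F + B(-114))) = -19236*1/((-14534 + 1188)*(-1457/1627 + (6 + (-114)**2 + 8*(-114)))) = -19236*(-1/(13346*(-1457/1627 + (6 + 12996 - 912)))) = -19236*(-1/(13346*(-1457/1627 + 12090))) = -19236/((19668973/1627)*(-13346)) = -19236/(-262502113658/1627) = -19236*(-1627/262502113658) = 15648486/131251056829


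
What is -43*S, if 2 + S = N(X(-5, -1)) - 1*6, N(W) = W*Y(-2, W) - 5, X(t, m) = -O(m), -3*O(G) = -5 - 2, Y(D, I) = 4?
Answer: 2881/3 ≈ 960.33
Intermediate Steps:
O(G) = 7/3 (O(G) = -(-5 - 2)/3 = -⅓*(-7) = 7/3)
X(t, m) = -7/3 (X(t, m) = -1*7/3 = -7/3)
N(W) = -5 + 4*W (N(W) = W*4 - 5 = 4*W - 5 = -5 + 4*W)
S = -67/3 (S = -2 + ((-5 + 4*(-7/3)) - 1*6) = -2 + ((-5 - 28/3) - 6) = -2 + (-43/3 - 6) = -2 - 61/3 = -67/3 ≈ -22.333)
-43*S = -43*(-67/3) = 2881/3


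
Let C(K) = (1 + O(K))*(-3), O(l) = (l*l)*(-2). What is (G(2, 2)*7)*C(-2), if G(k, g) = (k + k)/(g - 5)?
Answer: -196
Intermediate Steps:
O(l) = -2*l² (O(l) = l²*(-2) = -2*l²)
G(k, g) = 2*k/(-5 + g) (G(k, g) = (2*k)/(-5 + g) = 2*k/(-5 + g))
C(K) = -3 + 6*K² (C(K) = (1 - 2*K²)*(-3) = -3 + 6*K²)
(G(2, 2)*7)*C(-2) = ((2*2/(-5 + 2))*7)*(-3 + 6*(-2)²) = ((2*2/(-3))*7)*(-3 + 6*4) = ((2*2*(-⅓))*7)*(-3 + 24) = -4/3*7*21 = -28/3*21 = -196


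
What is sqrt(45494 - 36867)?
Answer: sqrt(8627) ≈ 92.882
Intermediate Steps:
sqrt(45494 - 36867) = sqrt(8627)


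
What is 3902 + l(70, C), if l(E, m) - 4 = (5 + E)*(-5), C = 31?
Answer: 3531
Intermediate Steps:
l(E, m) = -21 - 5*E (l(E, m) = 4 + (5 + E)*(-5) = 4 + (-25 - 5*E) = -21 - 5*E)
3902 + l(70, C) = 3902 + (-21 - 5*70) = 3902 + (-21 - 350) = 3902 - 371 = 3531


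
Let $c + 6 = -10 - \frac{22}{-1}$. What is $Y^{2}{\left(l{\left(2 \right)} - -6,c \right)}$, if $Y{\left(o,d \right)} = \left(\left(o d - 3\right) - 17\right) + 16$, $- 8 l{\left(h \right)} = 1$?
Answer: $\frac{15625}{16} \approx 976.56$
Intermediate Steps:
$l{\left(h \right)} = - \frac{1}{8}$ ($l{\left(h \right)} = \left(- \frac{1}{8}\right) 1 = - \frac{1}{8}$)
$c = 6$ ($c = -6 - \left(10 + \frac{22}{-1}\right) = -6 - -12 = -6 + \left(-10 + 22\right) = -6 + 12 = 6$)
$Y{\left(o,d \right)} = -4 + d o$ ($Y{\left(o,d \right)} = \left(\left(d o - 3\right) - 17\right) + 16 = \left(\left(-3 + d o\right) - 17\right) + 16 = \left(-20 + d o\right) + 16 = -4 + d o$)
$Y^{2}{\left(l{\left(2 \right)} - -6,c \right)} = \left(-4 + 6 \left(- \frac{1}{8} - -6\right)\right)^{2} = \left(-4 + 6 \left(- \frac{1}{8} + 6\right)\right)^{2} = \left(-4 + 6 \cdot \frac{47}{8}\right)^{2} = \left(-4 + \frac{141}{4}\right)^{2} = \left(\frac{125}{4}\right)^{2} = \frac{15625}{16}$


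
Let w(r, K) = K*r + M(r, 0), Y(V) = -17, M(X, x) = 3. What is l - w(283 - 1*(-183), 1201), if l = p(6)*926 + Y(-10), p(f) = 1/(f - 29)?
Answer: -12873704/23 ≈ -5.5973e+5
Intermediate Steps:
w(r, K) = 3 + K*r (w(r, K) = K*r + 3 = 3 + K*r)
p(f) = 1/(-29 + f)
l = -1317/23 (l = 926/(-29 + 6) - 17 = 926/(-23) - 17 = -1/23*926 - 17 = -926/23 - 17 = -1317/23 ≈ -57.261)
l - w(283 - 1*(-183), 1201) = -1317/23 - (3 + 1201*(283 - 1*(-183))) = -1317/23 - (3 + 1201*(283 + 183)) = -1317/23 - (3 + 1201*466) = -1317/23 - (3 + 559666) = -1317/23 - 1*559669 = -1317/23 - 559669 = -12873704/23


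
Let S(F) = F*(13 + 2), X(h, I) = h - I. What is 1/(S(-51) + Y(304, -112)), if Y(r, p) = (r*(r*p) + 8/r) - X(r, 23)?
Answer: -38/393362243 ≈ -9.6603e-8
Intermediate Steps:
S(F) = 15*F (S(F) = F*15 = 15*F)
Y(r, p) = 23 - r + 8/r + p*r² (Y(r, p) = (r*(r*p) + 8/r) - (r - 1*23) = (r*(p*r) + 8/r) - (r - 23) = (p*r² + 8/r) - (-23 + r) = (8/r + p*r²) + (23 - r) = 23 - r + 8/r + p*r²)
1/(S(-51) + Y(304, -112)) = 1/(15*(-51) + (23 - 1*304 + 8/304 - 112*304²)) = 1/(-765 + (23 - 304 + 8*(1/304) - 112*92416)) = 1/(-765 + (23 - 304 + 1/38 - 10350592)) = 1/(-765 - 393333173/38) = 1/(-393362243/38) = -38/393362243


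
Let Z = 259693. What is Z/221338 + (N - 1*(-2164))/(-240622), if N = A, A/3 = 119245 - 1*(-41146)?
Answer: -11123248965/13314698059 ≈ -0.83541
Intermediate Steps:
A = 481173 (A = 3*(119245 - 1*(-41146)) = 3*(119245 + 41146) = 3*160391 = 481173)
N = 481173
Z/221338 + (N - 1*(-2164))/(-240622) = 259693/221338 + (481173 - 1*(-2164))/(-240622) = 259693*(1/221338) + (481173 + 2164)*(-1/240622) = 259693/221338 + 483337*(-1/240622) = 259693/221338 - 483337/240622 = -11123248965/13314698059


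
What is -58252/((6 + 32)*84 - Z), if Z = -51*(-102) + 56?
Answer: 29126/1033 ≈ 28.196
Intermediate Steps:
Z = 5258 (Z = 5202 + 56 = 5258)
-58252/((6 + 32)*84 - Z) = -58252/((6 + 32)*84 - 1*5258) = -58252/(38*84 - 5258) = -58252/(3192 - 5258) = -58252/(-2066) = -58252*(-1/2066) = 29126/1033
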